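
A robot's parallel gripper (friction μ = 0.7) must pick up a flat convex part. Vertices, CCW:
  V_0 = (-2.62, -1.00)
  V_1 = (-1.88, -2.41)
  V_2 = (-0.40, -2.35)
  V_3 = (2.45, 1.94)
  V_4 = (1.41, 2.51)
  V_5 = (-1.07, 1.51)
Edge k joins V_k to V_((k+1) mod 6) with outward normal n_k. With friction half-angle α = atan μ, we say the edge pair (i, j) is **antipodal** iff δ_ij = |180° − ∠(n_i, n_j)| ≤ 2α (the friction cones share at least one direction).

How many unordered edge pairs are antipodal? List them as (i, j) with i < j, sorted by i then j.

count = 7; pairs: (0,2), (0,3), (1,3), (1,4), (1,5), (2,4), (2,5)

α = atan 0.7 = 34.99°;  2α = 69.98°
n_0 = (-0.8855, -0.4647)
n_1 = (+0.0405, -0.9992)
n_2 = (+0.8329, -0.5534)
n_3 = (+0.4806, +0.8769)
n_4 = (-0.3740, +0.9274)
n_5 = (-0.8508, +0.5254)
  (0,1): δ = 115.37°  ·
  (0,2): δ = 61.29°  ✓
  (0,3): δ = 33.58°  ✓
  (0,4): δ = 84.27°  ·
  (0,5): δ = 120.61°  ·
  (1,2): δ = 125.92°  ·
  (1,3): δ = 31.05°  ✓
  (1,4): δ = 19.64°  ✓
  (1,5): δ = 55.98°  ✓
  (2,3): δ = 85.13°  ·
  (2,4): δ = 34.44°  ✓
  (2,5): δ = 1.90°  ✓
  (3,4): δ = 129.31°  ·
  (3,5): δ = 92.97°  ·
  (4,5): δ = 143.66°  ·
antipodal pairs: 7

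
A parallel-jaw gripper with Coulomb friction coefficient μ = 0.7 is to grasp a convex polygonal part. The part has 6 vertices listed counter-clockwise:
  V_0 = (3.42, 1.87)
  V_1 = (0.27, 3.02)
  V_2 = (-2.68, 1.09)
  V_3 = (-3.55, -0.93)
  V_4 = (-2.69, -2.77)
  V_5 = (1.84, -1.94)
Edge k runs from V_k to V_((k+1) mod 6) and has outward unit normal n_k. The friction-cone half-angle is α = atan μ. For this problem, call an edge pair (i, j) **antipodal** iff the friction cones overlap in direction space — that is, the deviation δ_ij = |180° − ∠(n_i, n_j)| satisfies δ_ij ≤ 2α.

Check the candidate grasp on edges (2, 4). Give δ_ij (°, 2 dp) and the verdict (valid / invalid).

δ = 56.32°, valid

α = atan 0.7 = 34.99°;  2α = 69.98°
edge 2: e_2 = (-0.87, -2.02);  n_2 = (-0.9184, +0.3956)
edge 4: e_4 = (+4.53, +0.83);  n_4 = (+0.1802, -0.9836)
∠(n_2, n_4) = 123.68°
δ = |180° − 123.68°| = 56.32°
56.32° ≤ 2α = 69.98°  →  valid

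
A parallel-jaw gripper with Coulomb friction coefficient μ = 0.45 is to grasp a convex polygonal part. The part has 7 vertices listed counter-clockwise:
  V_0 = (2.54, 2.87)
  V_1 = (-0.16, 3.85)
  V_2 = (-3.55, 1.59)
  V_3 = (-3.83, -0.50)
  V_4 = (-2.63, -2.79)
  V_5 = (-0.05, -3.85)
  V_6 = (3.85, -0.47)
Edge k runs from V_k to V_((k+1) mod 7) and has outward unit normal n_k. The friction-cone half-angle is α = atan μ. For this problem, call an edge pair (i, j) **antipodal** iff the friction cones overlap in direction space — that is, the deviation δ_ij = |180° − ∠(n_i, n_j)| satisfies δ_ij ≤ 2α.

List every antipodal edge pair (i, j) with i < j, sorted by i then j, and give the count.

α = atan 0.45 = 24.23°;  2α = 48.46°
n_0 = (+0.3412, +0.9400)
n_1 = (-0.5547, +0.8321)
n_2 = (-0.9911, +0.1328)
n_3 = (-0.8858, -0.4642)
n_4 = (-0.3800, -0.9250)
n_5 = (+0.6549, -0.7557)
n_6 = (+0.9310, +0.3651)
  (0,1): δ = 126.36°  ·
  (0,2): δ = 77.68°  ·
  (0,3): δ = 42.40°  ✓
  (0,4): δ = 2.39°  ✓
  (0,5): δ = 60.86°  ·
  (0,6): δ = 131.36°  ·
  (1,2): δ = 131.32°  ·
  (1,3): δ = 96.03°  ·
  (1,4): δ = 56.03°  ·
  (1,5): δ = 7.22°  ✓
  (1,6): δ = 77.73°  ·
  (2,3): δ = 144.71°  ·
  (2,4): δ = 104.70°  ·
  (2,5): δ = 41.46°  ✓
  (2,6): δ = 29.05°  ✓
  (3,4): δ = 139.99°  ·
  (3,5): δ = 76.74°  ·
  (3,6): δ = 6.24°  ✓
  (4,5): δ = 116.75°  ·
  (4,6): δ = 46.25°  ✓
  (5,6): δ = 109.50°  ·
antipodal pairs: 7

count = 7; pairs: (0,3), (0,4), (1,5), (2,5), (2,6), (3,6), (4,6)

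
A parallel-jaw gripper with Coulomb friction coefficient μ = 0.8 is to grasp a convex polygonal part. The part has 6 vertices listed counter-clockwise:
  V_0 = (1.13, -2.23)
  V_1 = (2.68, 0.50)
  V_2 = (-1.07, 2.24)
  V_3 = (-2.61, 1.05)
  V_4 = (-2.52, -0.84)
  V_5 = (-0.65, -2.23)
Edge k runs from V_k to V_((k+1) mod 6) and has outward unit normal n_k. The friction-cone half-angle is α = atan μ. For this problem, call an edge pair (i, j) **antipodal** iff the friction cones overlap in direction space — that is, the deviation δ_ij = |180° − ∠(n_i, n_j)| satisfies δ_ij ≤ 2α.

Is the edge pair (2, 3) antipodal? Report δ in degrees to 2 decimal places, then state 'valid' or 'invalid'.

α = atan 0.8 = 38.66°;  2α = 77.32°
edge 2: e_2 = (-1.54, -1.19);  n_2 = (-0.6114, +0.7913)
edge 3: e_3 = (+0.09, -1.89);  n_3 = (-0.9989, -0.0476)
∠(n_2, n_3) = 55.03°
δ = |180° − 55.03°| = 124.97°
124.97° > 2α = 77.32°  →  invalid

δ = 124.97°, invalid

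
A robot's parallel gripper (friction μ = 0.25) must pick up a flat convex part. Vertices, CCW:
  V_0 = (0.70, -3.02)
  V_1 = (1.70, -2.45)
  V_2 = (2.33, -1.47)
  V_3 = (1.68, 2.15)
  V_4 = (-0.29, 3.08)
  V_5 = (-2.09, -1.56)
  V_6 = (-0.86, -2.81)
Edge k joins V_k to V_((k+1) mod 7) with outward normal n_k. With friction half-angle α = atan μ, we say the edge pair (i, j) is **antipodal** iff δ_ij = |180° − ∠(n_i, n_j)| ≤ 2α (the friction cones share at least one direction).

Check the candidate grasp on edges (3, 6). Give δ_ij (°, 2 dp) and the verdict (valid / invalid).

α = atan 0.25 = 14.04°;  2α = 28.07°
edge 3: e_3 = (-1.97, +0.93);  n_3 = (+0.4269, +0.9043)
edge 6: e_6 = (+1.56, -0.21);  n_6 = (-0.1334, -0.9911)
∠(n_3, n_6) = 162.40°
δ = |180° − 162.40°| = 17.60°
17.60° ≤ 2α = 28.07°  →  valid

δ = 17.60°, valid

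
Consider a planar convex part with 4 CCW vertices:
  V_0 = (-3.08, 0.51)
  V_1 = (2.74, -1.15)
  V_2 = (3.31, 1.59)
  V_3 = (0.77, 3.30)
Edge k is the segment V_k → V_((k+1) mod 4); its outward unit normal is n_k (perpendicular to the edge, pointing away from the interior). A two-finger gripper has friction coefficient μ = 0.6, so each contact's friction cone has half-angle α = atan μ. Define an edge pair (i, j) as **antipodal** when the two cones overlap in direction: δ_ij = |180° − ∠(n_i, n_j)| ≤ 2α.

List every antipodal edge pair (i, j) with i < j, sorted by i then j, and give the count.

α = atan 0.6 = 30.96°;  2α = 61.93°
n_0 = (-0.2743, -0.9616)
n_1 = (+0.9790, -0.2037)
n_2 = (+0.5585, +0.8295)
n_3 = (-0.5868, +0.8097)
  (0,1): δ = 85.83°  ·
  (0,2): δ = 18.03°  ✓
  (0,3): δ = 51.85°  ✓
  (1,2): δ = 112.20°  ·
  (1,3): δ = 42.32°  ✓
  (2,3): δ = 110.12°  ·
antipodal pairs: 3

count = 3; pairs: (0,2), (0,3), (1,3)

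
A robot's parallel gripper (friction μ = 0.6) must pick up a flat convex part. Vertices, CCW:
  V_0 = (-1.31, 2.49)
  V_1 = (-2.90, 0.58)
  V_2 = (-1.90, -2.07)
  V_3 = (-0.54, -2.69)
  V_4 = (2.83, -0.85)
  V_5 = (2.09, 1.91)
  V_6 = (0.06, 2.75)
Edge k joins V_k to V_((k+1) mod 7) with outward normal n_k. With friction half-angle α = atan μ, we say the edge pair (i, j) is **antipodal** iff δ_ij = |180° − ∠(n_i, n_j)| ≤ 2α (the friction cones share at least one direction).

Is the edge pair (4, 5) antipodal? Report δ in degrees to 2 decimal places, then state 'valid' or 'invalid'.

α = atan 0.6 = 30.96°;  2α = 61.93°
edge 4: e_4 = (-0.74, +2.76);  n_4 = (+0.9659, +0.2590)
edge 5: e_5 = (-2.03, +0.84);  n_5 = (+0.3824, +0.9240)
∠(n_4, n_5) = 52.51°
δ = |180° − 52.51°| = 127.49°
127.49° > 2α = 61.93°  →  invalid

δ = 127.49°, invalid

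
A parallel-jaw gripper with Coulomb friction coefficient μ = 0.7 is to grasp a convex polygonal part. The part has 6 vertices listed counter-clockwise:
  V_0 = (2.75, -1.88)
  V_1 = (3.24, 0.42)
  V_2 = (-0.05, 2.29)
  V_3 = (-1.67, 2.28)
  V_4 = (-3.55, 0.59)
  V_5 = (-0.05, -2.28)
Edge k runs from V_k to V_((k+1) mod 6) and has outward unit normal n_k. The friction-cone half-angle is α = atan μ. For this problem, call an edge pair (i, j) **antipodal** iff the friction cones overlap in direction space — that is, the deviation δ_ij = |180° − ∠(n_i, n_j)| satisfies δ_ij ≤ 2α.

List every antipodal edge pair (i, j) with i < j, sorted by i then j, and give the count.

α = atan 0.7 = 34.99°;  2α = 69.98°
n_0 = (+0.9781, -0.2084)
n_1 = (+0.4941, +0.8694)
n_2 = (-0.0062, +1.0000)
n_3 = (-0.6685, +0.7437)
n_4 = (-0.6341, -0.7733)
n_5 = (+0.1414, -0.9899)
  (0,1): δ = 107.59°  ·
  (0,2): δ = 77.62°  ·
  (0,3): δ = 36.02°  ✓
  (0,4): δ = 62.67°  ✓
  (0,5): δ = 110.16°  ·
  (1,2): δ = 150.03°  ·
  (1,3): δ = 108.43°  ·
  (1,4): δ = 9.74°  ✓
  (1,5): δ = 37.74°  ✓
  (2,3): δ = 138.40°  ·
  (2,4): δ = 39.71°  ✓
  (2,5): δ = 7.78°  ✓
  (3,4): δ = 81.31°  ·
  (3,5): δ = 33.82°  ✓
  (4,5): δ = 132.52°  ·
antipodal pairs: 7

count = 7; pairs: (0,3), (0,4), (1,4), (1,5), (2,4), (2,5), (3,5)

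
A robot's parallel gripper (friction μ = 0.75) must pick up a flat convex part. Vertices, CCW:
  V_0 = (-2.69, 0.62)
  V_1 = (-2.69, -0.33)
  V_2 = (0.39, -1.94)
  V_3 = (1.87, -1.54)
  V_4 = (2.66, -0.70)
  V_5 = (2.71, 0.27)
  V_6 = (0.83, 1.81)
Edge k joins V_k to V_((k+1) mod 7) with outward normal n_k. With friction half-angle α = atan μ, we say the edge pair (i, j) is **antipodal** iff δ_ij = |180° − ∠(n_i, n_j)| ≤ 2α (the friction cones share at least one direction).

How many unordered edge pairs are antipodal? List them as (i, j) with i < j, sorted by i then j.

α = atan 0.75 = 36.87°;  2α = 73.74°
n_0 = (-1.0000, -0.0000)
n_1 = (-0.4633, -0.8862)
n_2 = (+0.2609, -0.9654)
n_3 = (+0.7285, -0.6851)
n_4 = (+0.9987, -0.0515)
n_5 = (+0.6337, +0.7736)
n_6 = (-0.3203, +0.9473)
  (0,1): δ = 117.60°  ·
  (0,2): δ = 74.88°  ·
  (0,3): δ = 43.24°  ✓
  (0,4): δ = 2.95°  ✓
  (0,5): δ = 50.68°  ✓
  (0,6): δ = 108.68°  ·
  (1,2): δ = 137.28°  ·
  (1,3): δ = 105.65°  ·
  (1,4): δ = 65.35°  ✓
  (1,5): δ = 11.73°  ✓
  (1,6): δ = 46.28°  ✓
  (2,3): δ = 148.37°  ·
  (2,4): δ = 108.07°  ·
  (2,5): δ = 54.45°  ✓
  (2,6): δ = 3.55°  ✓
  (3,4): δ = 139.71°  ·
  (3,5): δ = 86.08°  ·
  (3,6): δ = 28.08°  ✓
  (4,5): δ = 126.37°  ·
  (4,6): δ = 68.37°  ✓
  (5,6): δ = 122.00°  ·
antipodal pairs: 10

count = 10; pairs: (0,3), (0,4), (0,5), (1,4), (1,5), (1,6), (2,5), (2,6), (3,6), (4,6)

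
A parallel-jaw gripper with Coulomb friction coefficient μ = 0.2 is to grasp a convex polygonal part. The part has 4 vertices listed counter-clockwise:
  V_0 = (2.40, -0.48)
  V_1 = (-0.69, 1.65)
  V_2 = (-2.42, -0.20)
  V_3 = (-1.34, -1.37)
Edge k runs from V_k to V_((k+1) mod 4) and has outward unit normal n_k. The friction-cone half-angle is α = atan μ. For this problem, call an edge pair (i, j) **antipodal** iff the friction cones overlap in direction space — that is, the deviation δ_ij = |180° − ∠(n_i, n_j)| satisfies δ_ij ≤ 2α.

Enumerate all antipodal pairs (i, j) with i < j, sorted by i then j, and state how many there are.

α = atan 0.2 = 11.31°;  2α = 22.62°
n_0 = (+0.5675, +0.8233)
n_1 = (-0.7304, +0.6830)
n_2 = (-0.7348, -0.6783)
n_3 = (+0.2315, -0.9728)
  (0,1): δ = 98.50°  ·
  (0,2): δ = 12.71°  ✓
  (0,3): δ = 47.96°  ·
  (1,2): δ = 94.21°  ·
  (1,3): δ = 33.53°  ·
  (2,3): δ = 119.32°  ·
antipodal pairs: 1

count = 1; pairs: (0,2)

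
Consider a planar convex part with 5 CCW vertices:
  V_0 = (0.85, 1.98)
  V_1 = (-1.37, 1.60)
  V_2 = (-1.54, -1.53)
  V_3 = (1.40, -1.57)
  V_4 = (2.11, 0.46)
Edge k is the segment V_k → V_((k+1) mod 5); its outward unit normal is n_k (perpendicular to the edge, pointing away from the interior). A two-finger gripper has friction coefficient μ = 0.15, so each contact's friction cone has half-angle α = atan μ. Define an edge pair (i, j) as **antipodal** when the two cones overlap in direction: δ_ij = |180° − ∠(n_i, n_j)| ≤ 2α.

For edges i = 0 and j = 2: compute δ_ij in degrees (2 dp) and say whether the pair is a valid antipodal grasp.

α = atan 0.15 = 8.53°;  2α = 17.06°
edge 0: e_0 = (-2.22, -0.38);  n_0 = (-0.1687, +0.9857)
edge 2: e_2 = (+2.94, -0.04);  n_2 = (-0.0136, -0.9999)
∠(n_0, n_2) = 169.51°
δ = |180° − 169.51°| = 10.49°
10.49° ≤ 2α = 17.06°  →  valid

δ = 10.49°, valid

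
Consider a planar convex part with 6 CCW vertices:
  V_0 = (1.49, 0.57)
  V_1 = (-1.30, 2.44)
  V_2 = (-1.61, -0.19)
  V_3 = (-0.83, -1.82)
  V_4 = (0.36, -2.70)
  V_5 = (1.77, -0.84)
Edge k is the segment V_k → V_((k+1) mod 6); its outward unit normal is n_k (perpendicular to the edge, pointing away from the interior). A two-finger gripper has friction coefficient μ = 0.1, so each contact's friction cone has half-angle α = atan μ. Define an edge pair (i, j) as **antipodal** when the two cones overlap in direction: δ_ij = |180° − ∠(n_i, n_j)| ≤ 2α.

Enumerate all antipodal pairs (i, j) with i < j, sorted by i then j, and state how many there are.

count = 1; pairs: (0,3)

α = atan 0.1 = 5.71°;  2α = 11.42°
n_0 = (+0.5568, +0.8307)
n_1 = (-0.9931, +0.1171)
n_2 = (-0.9020, -0.4317)
n_3 = (-0.5946, -0.8040)
n_4 = (+0.7969, -0.6041)
n_5 = (+0.9808, +0.1948)
  (0,1): δ = 62.89°  ·
  (0,2): δ = 30.60°  ·
  (0,3): δ = 2.65°  ✓
  (0,4): δ = 86.67°  ·
  (0,5): δ = 135.06°  ·
  (1,2): δ = 147.71°  ·
  (1,3): δ = 119.76°  ·
  (1,4): δ = 30.44°  ·
  (1,5): δ = 17.95°  ·
  (2,3): δ = 152.06°  ·
  (2,4): δ = 62.74°  ·
  (2,5): δ = 14.34°  ·
  (3,4): δ = 90.68°  ·
  (3,5): δ = 42.29°  ·
  (4,5): δ = 131.60°  ·
antipodal pairs: 1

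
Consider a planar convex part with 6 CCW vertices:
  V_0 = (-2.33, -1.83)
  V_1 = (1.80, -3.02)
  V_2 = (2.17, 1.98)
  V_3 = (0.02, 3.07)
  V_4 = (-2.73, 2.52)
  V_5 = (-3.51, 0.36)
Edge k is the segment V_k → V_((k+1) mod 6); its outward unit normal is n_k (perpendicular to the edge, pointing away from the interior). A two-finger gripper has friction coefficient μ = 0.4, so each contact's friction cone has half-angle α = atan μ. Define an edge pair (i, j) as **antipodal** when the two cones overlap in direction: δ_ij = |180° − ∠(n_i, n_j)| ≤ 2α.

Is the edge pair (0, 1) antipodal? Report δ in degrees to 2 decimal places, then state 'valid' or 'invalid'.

δ = 78.16°, invalid

α = atan 0.4 = 21.80°;  2α = 43.60°
edge 0: e_0 = (+4.13, -1.19);  n_0 = (-0.2769, -0.9609)
edge 1: e_1 = (+0.37, +5.00);  n_1 = (+0.9973, -0.0738)
∠(n_0, n_1) = 101.84°
δ = |180° − 101.84°| = 78.16°
78.16° > 2α = 43.60°  →  invalid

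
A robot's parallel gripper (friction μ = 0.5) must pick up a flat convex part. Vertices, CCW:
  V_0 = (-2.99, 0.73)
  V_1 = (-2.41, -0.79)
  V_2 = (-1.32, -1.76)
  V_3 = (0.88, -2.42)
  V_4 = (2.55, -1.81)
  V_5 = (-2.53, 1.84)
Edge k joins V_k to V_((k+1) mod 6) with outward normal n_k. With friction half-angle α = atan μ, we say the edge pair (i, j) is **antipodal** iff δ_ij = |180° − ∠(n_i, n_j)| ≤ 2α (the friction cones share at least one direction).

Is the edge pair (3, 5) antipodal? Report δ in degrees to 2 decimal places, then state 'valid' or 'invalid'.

δ = 47.42°, valid

α = atan 0.5 = 26.57°;  2α = 53.13°
edge 3: e_3 = (+1.67, +0.61);  n_3 = (+0.3431, -0.9393)
edge 5: e_5 = (-0.46, -1.11);  n_5 = (-0.9238, +0.3828)
∠(n_3, n_5) = 132.58°
δ = |180° − 132.58°| = 47.42°
47.42° ≤ 2α = 53.13°  →  valid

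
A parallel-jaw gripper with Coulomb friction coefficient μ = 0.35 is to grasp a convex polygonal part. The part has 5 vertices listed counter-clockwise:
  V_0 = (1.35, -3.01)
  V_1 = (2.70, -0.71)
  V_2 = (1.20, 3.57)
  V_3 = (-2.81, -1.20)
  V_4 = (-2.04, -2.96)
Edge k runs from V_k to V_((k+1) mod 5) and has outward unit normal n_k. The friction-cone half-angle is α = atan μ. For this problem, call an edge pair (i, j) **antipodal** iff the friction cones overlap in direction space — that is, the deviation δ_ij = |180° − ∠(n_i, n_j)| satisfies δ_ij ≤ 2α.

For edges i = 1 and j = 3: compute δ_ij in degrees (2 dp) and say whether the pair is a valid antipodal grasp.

α = atan 0.35 = 19.29°;  2α = 38.58°
edge 1: e_1 = (-1.50, +4.28);  n_1 = (+0.9437, +0.3307)
edge 3: e_3 = (+0.77, -1.76);  n_3 = (-0.9162, -0.4008)
∠(n_1, n_3) = 175.68°
δ = |180° − 175.68°| = 4.32°
4.32° ≤ 2α = 38.58°  →  valid

δ = 4.32°, valid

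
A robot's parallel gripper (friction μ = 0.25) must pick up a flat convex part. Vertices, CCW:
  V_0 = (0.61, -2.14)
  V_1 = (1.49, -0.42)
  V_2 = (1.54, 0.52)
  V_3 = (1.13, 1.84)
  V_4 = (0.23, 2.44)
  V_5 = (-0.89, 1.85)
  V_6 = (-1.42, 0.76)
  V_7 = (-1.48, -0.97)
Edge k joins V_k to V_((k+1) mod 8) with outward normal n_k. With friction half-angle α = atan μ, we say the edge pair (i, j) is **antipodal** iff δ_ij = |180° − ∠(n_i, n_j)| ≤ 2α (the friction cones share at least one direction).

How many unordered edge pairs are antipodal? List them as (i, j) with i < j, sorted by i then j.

α = atan 0.25 = 14.04°;  2α = 28.07°
n_0 = (+0.8902, -0.4555)
n_1 = (+0.9986, -0.0531)
n_2 = (+0.9550, +0.2966)
n_3 = (+0.5547, +0.8321)
n_4 = (-0.4661, +0.8847)
n_5 = (-0.8993, +0.4373)
n_6 = (-0.9994, +0.0347)
n_7 = (-0.4885, -0.8726)
  (0,1): δ = 155.95°  ·
  (0,2): δ = 135.65°  ·
  (0,3): δ = 96.59°  ·
  (0,4): δ = 35.12°  ·
  (0,5): δ = 1.16°  ✓
  (0,6): δ = 25.11°  ✓
  (0,7): δ = 87.86°  ·
  (1,2): δ = 159.70°  ·
  (1,3): δ = 120.65°  ·
  (1,4): δ = 59.18°  ·
  (1,5): δ = 22.89°  ✓
  (1,6): δ = 1.06°  ✓
  (1,7): δ = 63.80°  ·
  (2,3): δ = 140.95°  ·
  (2,4): δ = 79.48°  ·
  (2,5): δ = 43.19°  ·
  (2,6): δ = 19.24°  ✓
  (2,7): δ = 43.50°  ·
  (3,4): δ = 118.53°  ·
  (3,5): δ = 82.24°  ·
  (3,6): δ = 58.30°  ·
  (3,7): δ = 4.45°  ✓
  (4,5): δ = 143.71°  ·
  (4,6): δ = 119.77°  ·
  (4,7): δ = 57.02°  ·
  (5,6): δ = 156.06°  ·
  (5,7): δ = 93.31°  ·
  (6,7): δ = 117.25°  ·
antipodal pairs: 6

count = 6; pairs: (0,5), (0,6), (1,5), (1,6), (2,6), (3,7)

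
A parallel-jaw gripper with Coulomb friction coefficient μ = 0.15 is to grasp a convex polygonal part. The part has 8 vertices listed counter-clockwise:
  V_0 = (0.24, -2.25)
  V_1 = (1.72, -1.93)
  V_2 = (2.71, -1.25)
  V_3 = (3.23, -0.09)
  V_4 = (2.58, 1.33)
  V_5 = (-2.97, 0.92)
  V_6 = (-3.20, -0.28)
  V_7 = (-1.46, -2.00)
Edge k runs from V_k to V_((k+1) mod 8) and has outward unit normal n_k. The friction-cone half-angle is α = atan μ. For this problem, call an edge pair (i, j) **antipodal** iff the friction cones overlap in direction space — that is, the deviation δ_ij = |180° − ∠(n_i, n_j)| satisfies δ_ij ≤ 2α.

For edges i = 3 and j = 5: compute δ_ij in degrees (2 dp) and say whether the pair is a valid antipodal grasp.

δ = 35.45°, invalid

α = atan 0.15 = 8.53°;  2α = 17.06°
edge 3: e_3 = (-0.65, +1.42);  n_3 = (+0.9093, +0.4162)
edge 5: e_5 = (-0.23, -1.20);  n_5 = (-0.9821, +0.1882)
∠(n_3, n_5) = 144.55°
δ = |180° − 144.55°| = 35.45°
35.45° > 2α = 17.06°  →  invalid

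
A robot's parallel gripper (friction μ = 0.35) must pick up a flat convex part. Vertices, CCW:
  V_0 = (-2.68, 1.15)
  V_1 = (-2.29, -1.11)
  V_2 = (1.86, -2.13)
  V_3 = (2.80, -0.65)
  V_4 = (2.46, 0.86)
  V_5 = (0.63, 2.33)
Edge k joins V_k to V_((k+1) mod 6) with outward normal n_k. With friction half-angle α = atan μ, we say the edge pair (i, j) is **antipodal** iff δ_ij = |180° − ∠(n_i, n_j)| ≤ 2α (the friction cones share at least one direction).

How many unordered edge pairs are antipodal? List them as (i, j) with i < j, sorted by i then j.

α = atan 0.35 = 19.29°;  2α = 38.58°
n_0 = (-0.9854, -0.1701)
n_1 = (-0.2387, -0.9711)
n_2 = (+0.8441, -0.5361)
n_3 = (+0.9756, +0.2197)
n_4 = (+0.6263, +0.7796)
n_5 = (-0.3358, +0.9419)
  (0,1): δ = 113.60°  ·
  (0,2): δ = 42.21°  ·
  (0,3): δ = 2.90°  ✓
  (0,4): δ = 41.43°  ·
  (0,5): δ = 99.83°  ·
  (1,2): δ = 108.61°  ·
  (1,3): δ = 63.50°  ·
  (1,4): δ = 24.97°  ✓
  (1,5): δ = 33.43°  ✓
  (2,3): δ = 134.89°  ·
  (2,4): δ = 96.35°  ·
  (2,5): δ = 37.96°  ✓
  (3,4): δ = 141.46°  ·
  (3,5): δ = 83.07°  ·
  (4,5): δ = 121.60°  ·
antipodal pairs: 4

count = 4; pairs: (0,3), (1,4), (1,5), (2,5)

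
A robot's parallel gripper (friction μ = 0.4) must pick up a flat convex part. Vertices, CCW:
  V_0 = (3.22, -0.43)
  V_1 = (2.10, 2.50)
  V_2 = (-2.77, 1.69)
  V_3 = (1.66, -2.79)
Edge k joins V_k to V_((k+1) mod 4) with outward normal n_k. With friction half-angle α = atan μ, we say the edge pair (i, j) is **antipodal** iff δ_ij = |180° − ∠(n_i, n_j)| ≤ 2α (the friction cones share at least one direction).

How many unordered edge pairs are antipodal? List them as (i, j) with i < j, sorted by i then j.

count = 1; pairs: (0,2)

α = atan 0.4 = 21.80°;  2α = 43.60°
n_0 = (+0.9341, +0.3571)
n_1 = (-0.1641, +0.9864)
n_2 = (-0.7111, -0.7031)
n_3 = (+0.8342, -0.5514)
  (0,1): δ = 101.48°  ·
  (0,2): δ = 23.76°  ✓
  (0,3): δ = 125.62°  ·
  (1,2): δ = 54.76°  ·
  (1,3): δ = 47.09°  ·
  (2,3): δ = 78.14°  ·
antipodal pairs: 1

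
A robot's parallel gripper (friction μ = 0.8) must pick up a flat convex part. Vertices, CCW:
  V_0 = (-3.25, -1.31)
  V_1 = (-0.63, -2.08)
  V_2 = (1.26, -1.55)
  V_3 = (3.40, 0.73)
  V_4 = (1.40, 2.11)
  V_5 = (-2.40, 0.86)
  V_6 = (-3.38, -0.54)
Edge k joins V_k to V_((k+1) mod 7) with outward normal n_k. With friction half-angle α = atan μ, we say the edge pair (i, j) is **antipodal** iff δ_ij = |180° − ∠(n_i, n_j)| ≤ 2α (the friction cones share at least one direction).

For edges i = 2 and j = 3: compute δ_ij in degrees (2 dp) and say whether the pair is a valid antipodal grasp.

α = atan 0.8 = 38.66°;  2α = 77.32°
edge 2: e_2 = (+2.14, +2.28);  n_2 = (+0.7291, -0.6844)
edge 3: e_3 = (-2.00, +1.38);  n_3 = (+0.5679, +0.8231)
∠(n_2, n_3) = 98.58°
δ = |180° − 98.58°| = 81.42°
81.42° > 2α = 77.32°  →  invalid

δ = 81.42°, invalid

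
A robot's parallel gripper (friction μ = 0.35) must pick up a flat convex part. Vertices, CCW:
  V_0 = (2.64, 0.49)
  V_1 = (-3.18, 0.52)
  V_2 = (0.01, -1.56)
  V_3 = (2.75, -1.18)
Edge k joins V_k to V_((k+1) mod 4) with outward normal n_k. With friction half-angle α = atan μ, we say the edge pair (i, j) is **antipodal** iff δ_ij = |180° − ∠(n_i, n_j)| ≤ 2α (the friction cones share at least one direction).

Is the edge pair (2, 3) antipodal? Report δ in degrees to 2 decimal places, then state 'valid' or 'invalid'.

δ = 94.13°, invalid

α = atan 0.35 = 19.29°;  2α = 38.58°
edge 2: e_2 = (+2.74, +0.38);  n_2 = (+0.1374, -0.9905)
edge 3: e_3 = (-0.11, +1.67);  n_3 = (+0.9978, +0.0657)
∠(n_2, n_3) = 85.87°
δ = |180° − 85.87°| = 94.13°
94.13° > 2α = 38.58°  →  invalid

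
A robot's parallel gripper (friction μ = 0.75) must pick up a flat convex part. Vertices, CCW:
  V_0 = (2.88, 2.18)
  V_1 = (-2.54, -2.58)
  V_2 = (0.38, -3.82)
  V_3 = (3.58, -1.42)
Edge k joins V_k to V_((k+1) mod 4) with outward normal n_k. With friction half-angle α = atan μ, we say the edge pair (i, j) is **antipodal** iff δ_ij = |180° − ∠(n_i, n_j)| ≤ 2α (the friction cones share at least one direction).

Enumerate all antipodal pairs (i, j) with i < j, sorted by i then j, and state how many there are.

α = atan 0.75 = 36.87°;  2α = 73.74°
n_0 = (-0.6599, +0.7514)
n_1 = (-0.3909, -0.9204)
n_2 = (+0.6000, -0.8000)
n_3 = (+0.9816, +0.1909)
  (0,1): δ = 64.30°  ✓
  (0,2): δ = 4.42°  ✓
  (0,3): δ = 59.71°  ✓
  (1,2): δ = 120.12°  ·
  (1,3): δ = 55.99°  ✓
  (2,3): δ = 115.87°  ·
antipodal pairs: 4

count = 4; pairs: (0,1), (0,2), (0,3), (1,3)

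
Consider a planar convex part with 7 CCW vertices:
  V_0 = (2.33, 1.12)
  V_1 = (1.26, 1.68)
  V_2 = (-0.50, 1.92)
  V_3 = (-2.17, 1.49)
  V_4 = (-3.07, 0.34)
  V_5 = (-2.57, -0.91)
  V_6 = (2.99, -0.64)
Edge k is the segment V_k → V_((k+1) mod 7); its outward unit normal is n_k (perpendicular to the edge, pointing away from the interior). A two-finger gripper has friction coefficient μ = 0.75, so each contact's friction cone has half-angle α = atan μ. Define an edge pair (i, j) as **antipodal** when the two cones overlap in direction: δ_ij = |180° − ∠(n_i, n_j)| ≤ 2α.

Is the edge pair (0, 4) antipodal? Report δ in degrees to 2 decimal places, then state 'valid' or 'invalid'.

δ = 40.57°, valid

α = atan 0.75 = 36.87°;  2α = 73.74°
edge 0: e_0 = (-1.07, +0.56);  n_0 = (+0.4637, +0.8860)
edge 4: e_4 = (+0.50, -1.25);  n_4 = (-0.9285, -0.3714)
∠(n_0, n_4) = 139.43°
δ = |180° − 139.43°| = 40.57°
40.57° ≤ 2α = 73.74°  →  valid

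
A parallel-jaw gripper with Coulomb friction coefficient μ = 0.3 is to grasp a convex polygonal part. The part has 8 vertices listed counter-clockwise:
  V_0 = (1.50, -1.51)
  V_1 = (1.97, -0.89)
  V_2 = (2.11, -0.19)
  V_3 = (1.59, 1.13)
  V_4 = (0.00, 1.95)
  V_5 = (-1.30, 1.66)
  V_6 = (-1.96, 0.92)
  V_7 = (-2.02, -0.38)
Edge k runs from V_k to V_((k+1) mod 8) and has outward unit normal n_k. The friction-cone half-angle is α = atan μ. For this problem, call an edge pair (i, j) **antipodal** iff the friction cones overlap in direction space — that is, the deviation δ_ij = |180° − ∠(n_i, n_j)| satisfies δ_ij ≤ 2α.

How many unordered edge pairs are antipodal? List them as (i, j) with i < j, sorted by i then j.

α = atan 0.3 = 16.70°;  2α = 33.40°
n_0 = (+0.7969, -0.6041)
n_1 = (+0.9806, -0.1961)
n_2 = (+0.9304, +0.3665)
n_3 = (+0.4584, +0.8888)
n_4 = (-0.2177, +0.9760)
n_5 = (-0.7463, +0.6656)
n_6 = (-0.9989, +0.0461)
n_7 = (-0.3057, -0.9521)
  (0,1): δ = 154.15°  ·
  (0,2): δ = 121.33°  ·
  (0,3): δ = 80.12°  ·
  (0,4): δ = 40.26°  ·
  (0,5): δ = 4.57°  ✓
  (0,6): δ = 34.52°  ·
  (0,7): δ = 109.37°  ·
  (1,2): δ = 147.19°  ·
  (1,3): δ = 105.97°  ·
  (1,4): δ = 66.11°  ·
  (1,5): δ = 30.42°  ✓
  (1,6): δ = 8.67°  ✓
  (1,7): δ = 83.51°  ·
  (2,3): δ = 138.78°  ·
  (2,4): δ = 98.93°  ·
  (2,5): δ = 63.23°  ·
  (2,6): δ = 24.14°  ✓
  (2,7): δ = 50.70°  ·
  (3,4): δ = 140.14°  ·
  (3,5): δ = 104.45°  ·
  (3,6): δ = 65.36°  ·
  (3,7): δ = 9.48°  ✓
  (4,5): δ = 144.30°  ·
  (4,6): δ = 105.22°  ·
  (4,7): δ = 30.37°  ✓
  (5,6): δ = 140.91°  ·
  (5,7): δ = 66.07°  ·
  (6,7): δ = 105.16°  ·
antipodal pairs: 6

count = 6; pairs: (0,5), (1,5), (1,6), (2,6), (3,7), (4,7)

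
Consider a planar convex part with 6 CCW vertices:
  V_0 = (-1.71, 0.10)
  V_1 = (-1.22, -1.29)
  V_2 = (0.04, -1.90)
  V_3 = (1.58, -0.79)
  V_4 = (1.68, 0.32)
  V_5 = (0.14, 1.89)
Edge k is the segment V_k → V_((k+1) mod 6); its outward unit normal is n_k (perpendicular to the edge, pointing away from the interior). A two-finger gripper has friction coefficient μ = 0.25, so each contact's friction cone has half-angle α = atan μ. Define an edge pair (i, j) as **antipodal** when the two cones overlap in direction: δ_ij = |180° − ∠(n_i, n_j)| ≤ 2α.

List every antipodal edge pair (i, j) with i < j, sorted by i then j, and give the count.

α = atan 0.25 = 14.04°;  2α = 28.07°
n_0 = (-0.9431, -0.3325)
n_1 = (-0.4357, -0.9001)
n_2 = (+0.5847, -0.8112)
n_3 = (+0.9960, -0.0897)
n_4 = (+0.7139, +0.7003)
n_5 = (-0.6954, +0.7187)
  (0,1): δ = 135.25°  ·
  (0,2): δ = 73.64°  ·
  (0,3): δ = 24.57°  ✓
  (0,4): δ = 25.03°  ✓
  (0,5): δ = 114.64°  ·
  (1,2): δ = 118.38°  ·
  (1,3): δ = 69.32°  ·
  (1,4): δ = 19.72°  ✓
  (1,5): δ = 69.89°  ·
  (2,3): δ = 130.93°  ·
  (2,4): δ = 81.34°  ·
  (2,5): δ = 8.27°  ✓
  (3,4): δ = 130.40°  ·
  (3,5): δ = 40.80°  ·
  (4,5): δ = 90.39°  ·
antipodal pairs: 4

count = 4; pairs: (0,3), (0,4), (1,4), (2,5)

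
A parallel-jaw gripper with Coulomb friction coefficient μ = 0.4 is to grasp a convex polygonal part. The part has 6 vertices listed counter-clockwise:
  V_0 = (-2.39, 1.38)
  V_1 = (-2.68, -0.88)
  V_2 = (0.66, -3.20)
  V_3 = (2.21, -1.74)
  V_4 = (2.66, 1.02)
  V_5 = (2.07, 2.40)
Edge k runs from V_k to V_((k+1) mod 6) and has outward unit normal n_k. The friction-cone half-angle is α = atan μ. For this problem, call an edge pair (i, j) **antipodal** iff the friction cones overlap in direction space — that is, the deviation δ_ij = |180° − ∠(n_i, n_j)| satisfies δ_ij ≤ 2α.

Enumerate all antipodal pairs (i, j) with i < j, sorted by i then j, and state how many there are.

α = atan 0.4 = 21.80°;  2α = 43.60°
n_0 = (-0.9919, +0.1273)
n_1 = (-0.5705, -0.8213)
n_2 = (+0.6857, -0.7279)
n_3 = (+0.9870, -0.1609)
n_4 = (+0.9195, +0.3931)
n_5 = (-0.2229, +0.9748)
  (0,1): δ = 117.47°  ·
  (0,2): δ = 39.40°  ✓
  (0,3): δ = 1.95°  ✓
  (0,4): δ = 30.46°  ✓
  (0,5): δ = 110.19°  ·
  (1,2): δ = 101.93°  ·
  (1,3): δ = 64.48°  ·
  (1,4): δ = 32.07°  ✓
  (1,5): δ = 47.67°  ·
  (2,3): δ = 142.55°  ·
  (2,4): δ = 110.14°  ·
  (2,5): δ = 30.41°  ✓
  (3,4): δ = 147.59°  ·
  (3,5): δ = 67.86°  ·
  (4,5): δ = 100.27°  ·
antipodal pairs: 5

count = 5; pairs: (0,2), (0,3), (0,4), (1,4), (2,5)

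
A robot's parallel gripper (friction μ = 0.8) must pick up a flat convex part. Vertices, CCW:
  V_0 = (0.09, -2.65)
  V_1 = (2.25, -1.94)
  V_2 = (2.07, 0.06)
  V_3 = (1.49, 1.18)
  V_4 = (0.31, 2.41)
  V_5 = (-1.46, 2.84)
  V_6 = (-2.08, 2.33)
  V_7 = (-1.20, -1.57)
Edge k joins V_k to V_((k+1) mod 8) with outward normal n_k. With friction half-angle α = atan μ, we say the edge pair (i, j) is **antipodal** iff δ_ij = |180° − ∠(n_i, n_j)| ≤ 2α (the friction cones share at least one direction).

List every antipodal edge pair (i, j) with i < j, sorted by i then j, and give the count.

α = atan 0.8 = 38.66°;  2α = 77.32°
n_0 = (+0.3123, -0.9500)
n_1 = (+0.9960, +0.0896)
n_2 = (+0.8880, +0.4599)
n_3 = (+0.7216, +0.6923)
n_4 = (+0.2361, +0.9717)
n_5 = (-0.6353, +0.7723)
n_6 = (-0.9755, -0.2201)
n_7 = (-0.6419, -0.7668)
  (0,1): δ = 103.05°  ·
  (0,2): δ = 80.82°  ·
  (0,3): δ = 64.38°  ✓
  (0,4): δ = 31.85°  ✓
  (0,5): δ = 21.24°  ✓
  (0,6): δ = 84.52°  ·
  (0,7): δ = 121.87°  ·
  (1,2): δ = 157.77°  ·
  (1,3): δ = 141.33°  ·
  (1,4): δ = 108.80°  ·
  (1,5): δ = 55.70°  ✓
  (1,6): δ = 7.57°  ✓
  (1,7): δ = 44.92°  ✓
  (2,3): δ = 163.57°  ·
  (2,4): δ = 131.03°  ·
  (2,5): δ = 77.94°  ·
  (2,6): δ = 14.66°  ✓
  (2,7): δ = 22.69°  ✓
  (3,4): δ = 147.47°  ·
  (3,5): δ = 94.37°  ·
  (3,6): δ = 31.10°  ✓
  (3,7): δ = 6.25°  ✓
  (4,5): δ = 126.91°  ·
  (4,6): δ = 63.63°  ✓
  (4,7): δ = 26.28°  ✓
  (5,6): δ = 116.72°  ·
  (5,7): δ = 79.38°  ·
  (6,7): δ = 142.65°  ·
antipodal pairs: 12

count = 12; pairs: (0,3), (0,4), (0,5), (1,5), (1,6), (1,7), (2,6), (2,7), (3,6), (3,7), (4,6), (4,7)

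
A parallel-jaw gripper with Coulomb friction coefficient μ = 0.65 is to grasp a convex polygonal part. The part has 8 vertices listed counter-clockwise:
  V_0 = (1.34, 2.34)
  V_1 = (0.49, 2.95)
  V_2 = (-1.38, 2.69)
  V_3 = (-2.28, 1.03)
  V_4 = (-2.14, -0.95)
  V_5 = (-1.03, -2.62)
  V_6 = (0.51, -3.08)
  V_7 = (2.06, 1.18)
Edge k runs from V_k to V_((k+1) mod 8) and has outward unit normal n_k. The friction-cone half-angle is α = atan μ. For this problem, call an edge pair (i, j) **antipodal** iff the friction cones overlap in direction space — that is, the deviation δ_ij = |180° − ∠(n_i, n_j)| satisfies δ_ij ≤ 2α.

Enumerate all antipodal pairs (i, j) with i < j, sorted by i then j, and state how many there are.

count = 13; pairs: (0,3), (0,4), (0,5), (1,4), (1,5), (1,6), (2,6), (2,7), (3,6), (3,7), (4,6), (4,7), (5,7)

α = atan 0.65 = 33.02°;  2α = 66.05°
n_0 = (+0.5830, +0.8124)
n_1 = (-0.1377, +0.9905)
n_2 = (-0.8791, +0.4766)
n_3 = (-0.9975, -0.0705)
n_4 = (-0.8328, -0.5535)
n_5 = (-0.2862, -0.9582)
n_6 = (+0.9397, -0.3419)
n_7 = (+0.8496, +0.5274)
  (0,1): δ = 136.42°  ·
  (0,2): δ = 82.80°  ·
  (0,3): δ = 50.29°  ✓
  (0,4): δ = 20.72°  ✓
  (0,5): δ = 19.03°  ✓
  (0,6): δ = 105.67°  ·
  (0,7): δ = 157.49°  ·
  (1,2): δ = 126.38°  ·
  (1,3): δ = 93.87°  ·
  (1,4): δ = 64.30°  ✓
  (1,5): δ = 24.55°  ✓
  (1,6): δ = 62.09°  ✓
  (1,7): δ = 113.91°  ·
  (2,3): δ = 147.49°  ·
  (2,4): δ = 117.92°  ·
  (2,5): δ = 78.17°  ·
  (2,6): δ = 8.47°  ✓
  (2,7): δ = 60.29°  ✓
  (3,4): δ = 150.43°  ·
  (3,5): δ = 110.68°  ·
  (3,6): δ = 24.04°  ✓
  (3,7): δ = 27.78°  ✓
  (4,5): δ = 140.24°  ·
  (4,6): δ = 53.60°  ✓
  (4,7): δ = 1.78°  ✓
  (5,6): δ = 93.36°  ·
  (5,7): δ = 41.54°  ✓
  (6,7): δ = 128.18°  ·
antipodal pairs: 13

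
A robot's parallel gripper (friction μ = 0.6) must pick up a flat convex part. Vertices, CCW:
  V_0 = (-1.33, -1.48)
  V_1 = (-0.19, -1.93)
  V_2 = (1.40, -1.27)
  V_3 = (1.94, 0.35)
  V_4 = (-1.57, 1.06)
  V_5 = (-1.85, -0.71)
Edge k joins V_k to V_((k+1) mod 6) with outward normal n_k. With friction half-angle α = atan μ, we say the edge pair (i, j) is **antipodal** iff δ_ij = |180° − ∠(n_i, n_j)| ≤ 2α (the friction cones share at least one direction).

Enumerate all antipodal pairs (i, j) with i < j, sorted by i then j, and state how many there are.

α = atan 0.6 = 30.96°;  2α = 61.93°
n_0 = (-0.3672, -0.9302)
n_1 = (+0.3834, -0.9236)
n_2 = (+0.9487, -0.3162)
n_3 = (+0.1983, +0.9801)
n_4 = (-0.9877, +0.1562)
n_5 = (-0.8287, -0.5597)
  (0,1): δ = 135.92°  ·
  (0,2): δ = 86.89°  ·
  (0,3): δ = 10.11°  ✓
  (0,4): δ = 102.55°  ·
  (0,5): δ = 145.57°  ·
  (1,2): δ = 130.98°  ·
  (1,3): δ = 33.98°  ✓
  (1,4): δ = 58.47°  ✓
  (1,5): δ = 101.49°  ·
  (2,3): δ = 83.00°  ·
  (2,4): δ = 9.45°  ✓
  (2,5): δ = 52.47°  ✓
  (3,4): δ = 87.55°  ·
  (3,5): δ = 44.53°  ✓
  (4,5): δ = 136.98°  ·
antipodal pairs: 6

count = 6; pairs: (0,3), (1,3), (1,4), (2,4), (2,5), (3,5)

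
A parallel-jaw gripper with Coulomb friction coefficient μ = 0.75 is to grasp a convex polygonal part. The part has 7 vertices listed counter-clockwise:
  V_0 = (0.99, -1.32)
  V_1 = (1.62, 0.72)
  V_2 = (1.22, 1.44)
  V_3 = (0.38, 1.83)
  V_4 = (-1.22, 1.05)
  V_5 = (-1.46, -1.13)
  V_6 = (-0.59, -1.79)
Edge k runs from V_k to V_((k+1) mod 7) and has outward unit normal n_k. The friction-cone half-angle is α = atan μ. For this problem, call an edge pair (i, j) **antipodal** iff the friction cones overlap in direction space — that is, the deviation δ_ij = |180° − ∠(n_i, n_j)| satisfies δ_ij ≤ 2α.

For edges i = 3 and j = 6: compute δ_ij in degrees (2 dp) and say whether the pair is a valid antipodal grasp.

δ = 9.42°, valid

α = atan 0.75 = 36.87°;  2α = 73.74°
edge 3: e_3 = (-1.60, -0.78);  n_3 = (-0.4382, +0.8989)
edge 6: e_6 = (+1.58, +0.47);  n_6 = (+0.2851, -0.9585)
∠(n_3, n_6) = 170.58°
δ = |180° − 170.58°| = 9.42°
9.42° ≤ 2α = 73.74°  →  valid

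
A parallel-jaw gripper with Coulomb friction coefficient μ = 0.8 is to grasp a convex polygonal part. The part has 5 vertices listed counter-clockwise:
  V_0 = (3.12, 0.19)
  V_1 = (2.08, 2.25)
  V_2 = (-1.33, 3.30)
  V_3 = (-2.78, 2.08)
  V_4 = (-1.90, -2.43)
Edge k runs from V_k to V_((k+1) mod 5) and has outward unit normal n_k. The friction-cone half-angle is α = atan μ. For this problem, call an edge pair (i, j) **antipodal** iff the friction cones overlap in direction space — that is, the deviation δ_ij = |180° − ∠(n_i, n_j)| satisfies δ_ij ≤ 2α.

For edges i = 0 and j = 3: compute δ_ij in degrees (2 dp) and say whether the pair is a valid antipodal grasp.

α = atan 0.8 = 38.66°;  2α = 77.32°
edge 0: e_0 = (-1.04, +2.06);  n_0 = (+0.8927, +0.4507)
edge 3: e_3 = (+0.88, -4.51);  n_3 = (-0.9815, -0.1915)
∠(n_0, n_3) = 164.25°
δ = |180° − 164.25°| = 15.75°
15.75° ≤ 2α = 77.32°  →  valid

δ = 15.75°, valid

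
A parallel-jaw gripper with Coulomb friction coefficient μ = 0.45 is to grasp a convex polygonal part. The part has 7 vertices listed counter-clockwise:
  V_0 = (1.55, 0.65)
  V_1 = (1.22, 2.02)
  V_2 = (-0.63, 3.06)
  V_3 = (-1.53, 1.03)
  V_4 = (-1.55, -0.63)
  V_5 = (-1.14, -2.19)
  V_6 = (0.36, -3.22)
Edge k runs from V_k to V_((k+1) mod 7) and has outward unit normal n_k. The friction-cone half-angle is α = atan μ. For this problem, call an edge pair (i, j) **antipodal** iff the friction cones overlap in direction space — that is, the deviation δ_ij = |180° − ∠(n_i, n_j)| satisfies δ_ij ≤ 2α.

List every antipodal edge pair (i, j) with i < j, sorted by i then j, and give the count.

α = atan 0.45 = 24.23°;  2α = 48.46°
n_0 = (+0.9722, +0.2342)
n_1 = (+0.4900, +0.8717)
n_2 = (-0.9142, +0.4053)
n_3 = (-0.9999, +0.0120)
n_4 = (-0.9672, -0.2542)
n_5 = (-0.5661, -0.8244)
n_6 = (+0.9558, -0.2939)
  (0,1): δ = 132.89°  ·
  (0,2): δ = 37.45°  ✓
  (0,3): δ = 14.23°  ✓
  (0,4): δ = 1.18°  ✓
  (0,5): δ = 41.98°  ✓
  (0,6): δ = 149.36°  ·
  (1,2): δ = 84.57°  ·
  (1,3): δ = 61.35°  ·
  (1,4): δ = 45.93°  ✓
  (1,5): δ = 5.13°  ✓
  (1,6): δ = 102.25°  ·
  (2,3): δ = 156.78°  ·
  (2,4): δ = 141.36°  ·
  (2,5): δ = 100.57°  ·
  (2,6): δ = 6.82°  ✓
  (3,4): δ = 164.58°  ·
  (3,5): δ = 123.79°  ·
  (3,6): δ = 16.40°  ✓
  (4,5): δ = 139.20°  ·
  (4,6): δ = 31.82°  ✓
  (5,6): δ = 72.62°  ·
antipodal pairs: 9

count = 9; pairs: (0,2), (0,3), (0,4), (0,5), (1,4), (1,5), (2,6), (3,6), (4,6)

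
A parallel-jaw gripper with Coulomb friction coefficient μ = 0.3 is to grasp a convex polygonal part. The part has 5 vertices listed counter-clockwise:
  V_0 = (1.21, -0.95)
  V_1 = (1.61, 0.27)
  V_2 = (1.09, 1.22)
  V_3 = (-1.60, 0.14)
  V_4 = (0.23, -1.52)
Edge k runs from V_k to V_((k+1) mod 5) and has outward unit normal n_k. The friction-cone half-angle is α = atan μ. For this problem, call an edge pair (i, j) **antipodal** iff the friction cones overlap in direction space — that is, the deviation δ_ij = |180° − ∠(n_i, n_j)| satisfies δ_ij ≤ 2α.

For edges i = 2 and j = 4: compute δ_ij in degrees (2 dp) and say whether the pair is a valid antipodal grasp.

δ = 8.31°, valid

α = atan 0.3 = 16.70°;  2α = 33.40°
edge 2: e_2 = (-2.69, -1.08);  n_2 = (-0.3726, +0.9280)
edge 4: e_4 = (+0.98, +0.57);  n_4 = (+0.5028, -0.8644)
∠(n_2, n_4) = 171.69°
δ = |180° − 171.69°| = 8.31°
8.31° ≤ 2α = 33.40°  →  valid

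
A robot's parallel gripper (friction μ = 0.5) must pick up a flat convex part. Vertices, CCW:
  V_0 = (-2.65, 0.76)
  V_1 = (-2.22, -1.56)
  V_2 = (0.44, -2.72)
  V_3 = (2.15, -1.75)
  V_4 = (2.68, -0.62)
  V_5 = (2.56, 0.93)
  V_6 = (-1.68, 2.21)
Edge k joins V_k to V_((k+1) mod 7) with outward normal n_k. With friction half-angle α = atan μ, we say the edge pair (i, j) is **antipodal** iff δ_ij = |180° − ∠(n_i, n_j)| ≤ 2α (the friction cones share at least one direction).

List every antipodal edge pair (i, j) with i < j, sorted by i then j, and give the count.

count = 7; pairs: (0,3), (0,4), (1,5), (2,5), (2,6), (3,6), (4,6)

α = atan 0.5 = 26.57°;  2α = 53.13°
n_0 = (-0.9833, -0.1822)
n_1 = (-0.3997, -0.9166)
n_2 = (+0.4934, -0.8698)
n_3 = (+0.9054, -0.4246)
n_4 = (+0.9970, +0.0772)
n_5 = (+0.2890, +0.9573)
n_6 = (-0.8312, +0.5560)
  (0,1): δ = 124.06°  ·
  (0,2): δ = 70.94°  ·
  (0,3): δ = 35.63°  ✓
  (0,4): δ = 6.07°  ✓
  (0,5): δ = 62.70°  ·
  (0,6): δ = 135.72°  ·
  (1,2): δ = 126.87°  ·
  (1,3): δ = 91.57°  ·
  (1,4): δ = 62.01°  ·
  (1,5): δ = 6.76°  ✓
  (1,6): δ = 79.78°  ·
  (2,3): δ = 144.69°  ·
  (2,4): δ = 115.14°  ·
  (2,5): δ = 46.36°  ✓
  (2,6): δ = 26.65°  ✓
  (3,4): δ = 150.45°  ·
  (3,5): δ = 81.67°  ·
  (3,6): δ = 8.65°  ✓
  (4,5): δ = 111.23°  ·
  (4,6): δ = 38.21°  ✓
  (5,6): δ = 106.98°  ·
antipodal pairs: 7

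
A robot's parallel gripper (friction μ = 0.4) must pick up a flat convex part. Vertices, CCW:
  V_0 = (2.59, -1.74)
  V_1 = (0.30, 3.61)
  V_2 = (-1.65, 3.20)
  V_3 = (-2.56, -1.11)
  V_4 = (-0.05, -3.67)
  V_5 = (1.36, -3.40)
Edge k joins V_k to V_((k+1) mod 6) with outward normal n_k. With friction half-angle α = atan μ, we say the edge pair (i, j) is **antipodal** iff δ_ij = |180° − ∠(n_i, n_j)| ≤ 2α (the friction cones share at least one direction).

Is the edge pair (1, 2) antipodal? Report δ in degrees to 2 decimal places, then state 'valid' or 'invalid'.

α = atan 0.4 = 21.80°;  2α = 43.60°
edge 1: e_1 = (-1.95, -0.41);  n_1 = (-0.2058, +0.9786)
edge 2: e_2 = (-0.91, -4.31);  n_2 = (-0.9784, +0.2066)
∠(n_1, n_2) = 66.20°
δ = |180° − 66.20°| = 113.80°
113.80° > 2α = 43.60°  →  invalid

δ = 113.80°, invalid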